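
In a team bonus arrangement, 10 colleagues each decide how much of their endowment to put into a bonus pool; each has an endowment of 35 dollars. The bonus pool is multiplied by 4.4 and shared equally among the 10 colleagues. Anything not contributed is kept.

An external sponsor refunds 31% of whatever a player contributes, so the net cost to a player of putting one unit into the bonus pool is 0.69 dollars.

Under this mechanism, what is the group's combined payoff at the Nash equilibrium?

350.00 dollars

Even with the mechanism, each unit contributed returns only (4.4/10) / 0.69 = 0.6377 per unit of net cost, so contributing nothing is still dominant.
At the Nash equilibrium no one contributes; group total payoff = 10 × 35 = 350.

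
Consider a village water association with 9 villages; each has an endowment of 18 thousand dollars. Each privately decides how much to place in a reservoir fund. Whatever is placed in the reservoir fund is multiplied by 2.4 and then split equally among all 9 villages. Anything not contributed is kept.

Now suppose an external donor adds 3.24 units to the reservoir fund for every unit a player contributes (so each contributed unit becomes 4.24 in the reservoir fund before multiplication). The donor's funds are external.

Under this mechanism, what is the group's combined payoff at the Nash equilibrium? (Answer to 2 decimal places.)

1648.51 thousand dollars

With the mechanism, a contributed unit returns 2.4 × 4.24 / 9 = 1.1307 per unit of net cost to the contributor — now above 1 — so contributing fully is weakly dominant for every player.
So the Nash equilibrium is full contribution by all 9; the group earns 2.4 × 4.24 × 162 = 1648.51.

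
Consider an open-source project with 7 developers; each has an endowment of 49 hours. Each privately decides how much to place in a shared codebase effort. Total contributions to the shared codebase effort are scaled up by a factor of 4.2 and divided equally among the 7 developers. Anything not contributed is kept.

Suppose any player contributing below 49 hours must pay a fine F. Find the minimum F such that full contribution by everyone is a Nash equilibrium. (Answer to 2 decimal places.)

Given the others contribute fully, the best deviation is to contribute 0 (any partial contribution still incurs the fine and gives up units whose private return 0.6000 is below 1).
Deviating from 49 to 0 saves 49 hours but forfeits the deviator's share of the drop in the shared codebase effort: 4.2/7 × 49 = 29.40.
So the deviation gain is 49 − 29.40 = 19.60, and the fine must be at least 19.60 hours to wipe it out.

19.60 hours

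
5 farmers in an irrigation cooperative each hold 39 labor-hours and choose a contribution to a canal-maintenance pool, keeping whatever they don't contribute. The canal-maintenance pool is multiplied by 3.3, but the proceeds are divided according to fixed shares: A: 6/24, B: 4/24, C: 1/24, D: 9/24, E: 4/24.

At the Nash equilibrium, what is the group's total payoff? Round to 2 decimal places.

A player with share s gets back 3.3·s per unit contributed, so full contribution is dominant for anyone with s > 1/3.3 = 0.3030 and zero contribution is dominant for anyone below.
Only D (9/24) clears that bar, contributing 39; the remaining 4 contribute 0. Total contributed: 39.
The canal-maintenance pool pays out 3.3 × 39 = 128.70 in total (split across the unequal shares, but the aggregate is all that matters for the group sum).
The 4 free-riders keep 39 each, adding 156. Group total = 156 + 128.70 = 284.70.

284.70 labor-hours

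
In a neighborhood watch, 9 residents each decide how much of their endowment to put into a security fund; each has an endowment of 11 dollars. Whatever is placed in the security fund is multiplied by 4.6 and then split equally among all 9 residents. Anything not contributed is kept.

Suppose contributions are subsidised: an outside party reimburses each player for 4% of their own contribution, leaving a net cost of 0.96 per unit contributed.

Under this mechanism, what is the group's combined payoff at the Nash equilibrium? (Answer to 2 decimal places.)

The effective private return is (4.6/9) / 0.96 = 0.5324, which is still under 1, so the mechanism doesn't change anyone's dominant strategy: zero contribution.
Everyone keeps their endowment and the group total is 9 × 11 = 99.

99.00 dollars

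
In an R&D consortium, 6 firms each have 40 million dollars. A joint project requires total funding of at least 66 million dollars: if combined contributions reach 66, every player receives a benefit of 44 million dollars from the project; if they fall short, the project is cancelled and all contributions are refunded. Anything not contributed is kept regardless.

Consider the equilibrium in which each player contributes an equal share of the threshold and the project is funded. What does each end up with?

Equal share of the threshold: 66/6 = 11.
At this profile no one gains by cutting their contribution: any cut drops the total below 66, the project is cancelled, contributions are refunded, and the deviator ends with 40, which is less than 40 − 11 + 44 = 73. Contributing more than 11 just wastes the excess. So contributing exactly 11 is a best response.
Each player's payoff: 40 − 11 + 44 = 73.

73 million dollars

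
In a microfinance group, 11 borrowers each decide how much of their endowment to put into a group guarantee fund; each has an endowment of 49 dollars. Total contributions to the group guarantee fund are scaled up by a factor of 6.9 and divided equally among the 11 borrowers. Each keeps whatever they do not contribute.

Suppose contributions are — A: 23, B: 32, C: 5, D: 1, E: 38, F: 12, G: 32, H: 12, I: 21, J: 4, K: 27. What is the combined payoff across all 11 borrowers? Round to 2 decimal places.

Total contributed: 23 + 32 + 5 + 1 + 38 + 12 + 32 + 12 + 21 + 4 + 27 = 207; total kept: 11 × 49 − 207 = 332.
The group guarantee fund pays out 6.9 × 207 = 1428.30 in aggregate.
Group total = 332 + 1428.30 = 1760.30.

1760.30 dollars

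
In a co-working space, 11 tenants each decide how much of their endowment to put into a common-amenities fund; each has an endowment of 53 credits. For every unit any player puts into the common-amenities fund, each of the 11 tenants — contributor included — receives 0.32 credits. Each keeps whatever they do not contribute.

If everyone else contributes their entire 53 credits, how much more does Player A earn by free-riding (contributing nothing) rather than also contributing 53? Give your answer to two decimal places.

36.04 credits

Switching from a contribution of 53 to 0 lets Player A keep an extra 53 credits, but lowers the common-amenities fund by 53, which costs Player A their own share of that drop: 0.32 × 53 = 16.96.
Net gain = 53 − 16.96 = 36.04. The private return per contributed unit (0.32) is below 1, so free-riding is indeed the best response regardless of what the others do.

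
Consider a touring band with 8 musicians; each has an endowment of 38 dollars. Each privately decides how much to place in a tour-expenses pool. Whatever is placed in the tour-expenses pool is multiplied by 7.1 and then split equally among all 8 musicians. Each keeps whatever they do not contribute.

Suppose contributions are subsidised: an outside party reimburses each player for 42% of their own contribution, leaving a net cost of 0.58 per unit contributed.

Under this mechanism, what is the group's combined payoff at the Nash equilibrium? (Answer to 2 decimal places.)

2286.08 dollars

Under the mechanism each unit contributed yields (7.1/8) / 0.58 = 1.5302 back to its contributor per unit of net cost, which exceeds 1, making full contribution the dominant choice for everyone.
So the Nash equilibrium is full contribution by all 8; the group earns 8 × (38 × 0.42 + 7.1 × 38) = 2286.08.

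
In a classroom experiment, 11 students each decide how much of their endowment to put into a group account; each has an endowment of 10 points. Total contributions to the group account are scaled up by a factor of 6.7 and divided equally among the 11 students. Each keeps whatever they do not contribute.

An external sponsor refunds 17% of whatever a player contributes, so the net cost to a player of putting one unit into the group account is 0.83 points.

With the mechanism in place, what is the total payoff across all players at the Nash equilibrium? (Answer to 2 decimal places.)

110.00 points

The effective private return is (6.7/11) / 0.83 = 0.7338, which is still under 1, so the mechanism doesn't change anyone's dominant strategy: zero contribution.
At the Nash equilibrium no one contributes; group total payoff = 11 × 10 = 110.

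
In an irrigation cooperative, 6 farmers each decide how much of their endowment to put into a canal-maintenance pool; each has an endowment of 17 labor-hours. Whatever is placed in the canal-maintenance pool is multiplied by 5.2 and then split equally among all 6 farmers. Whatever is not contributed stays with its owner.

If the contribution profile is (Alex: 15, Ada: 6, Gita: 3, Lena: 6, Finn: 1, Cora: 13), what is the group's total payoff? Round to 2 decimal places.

Total contributed: 15 + 6 + 3 + 6 + 1 + 13 = 44; total kept: 6 × 17 − 44 = 58.
The canal-maintenance pool pays out 5.2 × 44 = 228.80 in aggregate.
Group total = 58 + 228.80 = 286.80.

286.80 labor-hours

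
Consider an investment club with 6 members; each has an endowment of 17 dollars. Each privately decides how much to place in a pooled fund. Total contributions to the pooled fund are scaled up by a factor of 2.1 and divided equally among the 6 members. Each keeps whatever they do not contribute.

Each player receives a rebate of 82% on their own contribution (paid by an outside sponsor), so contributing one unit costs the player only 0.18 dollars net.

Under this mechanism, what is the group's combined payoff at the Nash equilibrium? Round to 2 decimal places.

297.84 dollars

The effective private return per unit is now (2.1/6) / 0.18 = 1.9444 > 1, so every player's dominant strategy flips to full contribution.
So the Nash equilibrium is full contribution by all 6; the group earns 6 × (17 × 0.82 + 2.1 × 17) = 297.84.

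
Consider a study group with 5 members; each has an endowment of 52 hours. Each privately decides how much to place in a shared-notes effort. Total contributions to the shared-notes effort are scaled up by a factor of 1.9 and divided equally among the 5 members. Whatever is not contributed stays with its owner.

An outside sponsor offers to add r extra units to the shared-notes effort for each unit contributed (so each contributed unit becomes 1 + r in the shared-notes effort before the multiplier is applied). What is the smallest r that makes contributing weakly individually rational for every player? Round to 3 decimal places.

With matching at rate r, one contributed unit becomes (1 + r) in the shared-notes effort and returns 1.9 × (1 + r) / 5 to the contributor.
Setting this equal to 1: 1 + r = 5/1.9 = 2.6316.
So the minimum matching rate is r = 2.6316 − 1 = 1.632.

1.632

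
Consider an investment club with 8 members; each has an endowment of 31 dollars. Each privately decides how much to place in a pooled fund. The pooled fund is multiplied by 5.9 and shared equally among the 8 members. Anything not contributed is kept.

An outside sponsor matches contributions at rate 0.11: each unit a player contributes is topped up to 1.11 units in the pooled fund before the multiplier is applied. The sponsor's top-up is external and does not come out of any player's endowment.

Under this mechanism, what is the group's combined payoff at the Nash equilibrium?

The effective private return is 5.9 × 1.11 / 8 = 0.8186, which is still under 1, so the mechanism doesn't change anyone's dominant strategy: zero contribution.
Everyone keeps their endowment and the group total is 8 × 31 = 248.

248.00 dollars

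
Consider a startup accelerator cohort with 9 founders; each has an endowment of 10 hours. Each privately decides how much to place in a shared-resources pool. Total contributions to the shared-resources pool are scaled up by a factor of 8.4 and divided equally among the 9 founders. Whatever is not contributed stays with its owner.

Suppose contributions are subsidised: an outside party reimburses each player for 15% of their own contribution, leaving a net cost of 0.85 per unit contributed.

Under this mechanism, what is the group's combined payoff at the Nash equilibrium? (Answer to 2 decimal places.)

769.50 hours

Under the mechanism each unit contributed yields (8.4/9) / 0.85 = 1.0980 back to its contributor per unit of net cost, which exceeds 1, making full contribution the dominant choice for everyone.
At the Nash equilibrium everyone contributes 10. Group total payoff = 9 × (10 × 0.15 + 8.4 × 10) = 769.50.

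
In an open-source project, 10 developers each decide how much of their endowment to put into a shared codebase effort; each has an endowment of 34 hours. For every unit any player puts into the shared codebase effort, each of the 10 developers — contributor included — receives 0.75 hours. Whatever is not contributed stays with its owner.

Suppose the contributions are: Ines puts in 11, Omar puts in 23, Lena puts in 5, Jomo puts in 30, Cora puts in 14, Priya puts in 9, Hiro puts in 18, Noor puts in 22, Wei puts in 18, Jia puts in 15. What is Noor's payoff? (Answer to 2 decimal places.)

Total contributed: 11 + 23 + 5 + 30 + 14 + 9 + 18 + 22 + 18 + 15 = 165.
Each receives 0.75 × 165 = 123.75 from the shared codebase effort.
Noor keeps 34 − 22 = 12, so Noor's payoff is 12 + 123.75 = 135.75.

135.75 hours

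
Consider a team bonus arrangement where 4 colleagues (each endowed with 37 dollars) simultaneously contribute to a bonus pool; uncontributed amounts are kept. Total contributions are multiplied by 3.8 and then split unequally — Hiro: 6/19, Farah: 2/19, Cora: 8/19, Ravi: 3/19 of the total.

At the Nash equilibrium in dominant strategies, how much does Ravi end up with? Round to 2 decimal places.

For player j, contributing a unit is worthwhile iff 3.8 × (j's share) ≥ 1, i.e. iff j's share is at least 0.2632.
Hiro and Cora are above the threshold, contributing 37 each; the remaining 2 contribute 0. Total contributed: 74.
Ravi keeps 37 and receives 3.8 × 74 × 3/19 = 44.40 from the bonus pool, for a payoff of 81.40.

81.40 dollars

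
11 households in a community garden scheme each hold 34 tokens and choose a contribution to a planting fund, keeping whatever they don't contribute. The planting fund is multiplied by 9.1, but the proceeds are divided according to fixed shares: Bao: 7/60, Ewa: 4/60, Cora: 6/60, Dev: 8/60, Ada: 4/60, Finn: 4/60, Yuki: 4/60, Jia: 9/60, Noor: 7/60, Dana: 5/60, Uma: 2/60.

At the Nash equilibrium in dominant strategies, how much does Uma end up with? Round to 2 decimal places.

75.25 tokens

For player j, contributing a unit is worthwhile iff 9.1 × (j's share) ≥ 1, i.e. iff j's share is at least 0.1099.
Bao, Dev, Jia and Noor are above the threshold, contributing 34 each; the remaining 7 contribute 0. Total contributed: 136.
Uma keeps 34 and receives 9.1 × 136 × 2/60 = 41.25 from the planting fund, for a payoff of 75.25.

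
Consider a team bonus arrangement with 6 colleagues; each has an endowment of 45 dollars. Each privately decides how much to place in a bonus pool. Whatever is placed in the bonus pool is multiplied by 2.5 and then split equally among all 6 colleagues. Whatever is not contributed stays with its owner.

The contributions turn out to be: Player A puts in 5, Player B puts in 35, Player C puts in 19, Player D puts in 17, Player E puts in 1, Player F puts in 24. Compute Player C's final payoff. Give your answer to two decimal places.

68.08 dollars

Total contributed: 5 + 35 + 19 + 17 + 1 + 24 = 101.
Each receives 2.5 × 101 / 6 = 42.08 from the bonus pool.
Player C keeps 45 − 19 = 26, so Player C's payoff is 26 + 42.08 = 68.08.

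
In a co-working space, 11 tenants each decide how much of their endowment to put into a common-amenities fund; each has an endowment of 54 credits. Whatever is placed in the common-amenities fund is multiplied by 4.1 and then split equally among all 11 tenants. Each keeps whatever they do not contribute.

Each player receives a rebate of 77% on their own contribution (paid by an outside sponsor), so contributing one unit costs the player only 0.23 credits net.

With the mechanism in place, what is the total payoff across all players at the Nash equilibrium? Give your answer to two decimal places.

2892.78 credits

Under the mechanism each unit contributed yields (4.1/11) / 0.23 = 1.6206 back to its contributor per unit of net cost, which exceeds 1, making full contribution the dominant choice for everyone.
At the Nash equilibrium everyone contributes 54. Group total payoff = 11 × (54 × 0.77 + 4.1 × 54) = 2892.78.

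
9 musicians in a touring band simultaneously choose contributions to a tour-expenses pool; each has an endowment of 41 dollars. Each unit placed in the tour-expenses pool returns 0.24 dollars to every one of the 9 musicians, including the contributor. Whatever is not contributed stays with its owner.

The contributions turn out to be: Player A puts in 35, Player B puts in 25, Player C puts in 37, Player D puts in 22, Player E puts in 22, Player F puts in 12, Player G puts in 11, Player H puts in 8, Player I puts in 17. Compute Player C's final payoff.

Total contributed: 35 + 25 + 37 + 22 + 22 + 12 + 11 + 8 + 17 = 189.
Each receives 0.24 × 189 = 45.36 from the tour-expenses pool.
Player C keeps 41 − 37 = 4, so Player C's payoff is 4 + 45.36 = 49.36.

49.36 dollars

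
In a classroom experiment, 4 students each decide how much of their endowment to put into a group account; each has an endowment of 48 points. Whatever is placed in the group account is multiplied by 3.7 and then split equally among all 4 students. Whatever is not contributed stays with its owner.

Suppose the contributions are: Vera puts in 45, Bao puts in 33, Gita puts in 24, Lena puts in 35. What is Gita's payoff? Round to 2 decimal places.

150.73 points

Total contributed: 45 + 33 + 24 + 35 = 137.
Each receives 3.7 × 137 / 4 = 126.73 from the group account.
Gita keeps 48 − 24 = 24, so Gita's payoff is 24 + 126.73 = 150.73.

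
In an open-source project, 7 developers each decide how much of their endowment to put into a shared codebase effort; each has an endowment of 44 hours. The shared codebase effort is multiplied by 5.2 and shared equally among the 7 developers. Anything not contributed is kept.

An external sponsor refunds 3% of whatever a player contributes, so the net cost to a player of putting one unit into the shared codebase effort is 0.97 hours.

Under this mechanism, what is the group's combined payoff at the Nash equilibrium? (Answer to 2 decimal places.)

308.00 hours

Even with the mechanism, each unit contributed returns only (5.2/7) / 0.97 = 0.7658 per unit of net cost, so contributing nothing is still dominant.
Everyone keeps their endowment and the group total is 7 × 44 = 308.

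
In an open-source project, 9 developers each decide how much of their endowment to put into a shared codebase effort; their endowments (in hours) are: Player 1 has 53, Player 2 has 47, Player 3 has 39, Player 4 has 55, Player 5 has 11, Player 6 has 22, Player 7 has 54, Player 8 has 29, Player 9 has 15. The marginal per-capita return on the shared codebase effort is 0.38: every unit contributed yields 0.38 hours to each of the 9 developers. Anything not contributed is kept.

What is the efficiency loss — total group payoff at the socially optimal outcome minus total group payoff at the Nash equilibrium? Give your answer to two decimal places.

The private return per contributed unit is 0.38 < 1 for everyone, so the Nash equilibrium is zero contribution and the group total is Σ E_j = 53 + 47 + 39 + 55 + 11 + 22 + 54 + 29 + 15 = 325.
Each contributed unit returns 3.420 to the group, so the social optimum is full contribution by everyone: group total = 3.420 × 325 = 1111.50.
Efficiency loss = (3.420 − 1) × 325 = 786.50.

786.50 hours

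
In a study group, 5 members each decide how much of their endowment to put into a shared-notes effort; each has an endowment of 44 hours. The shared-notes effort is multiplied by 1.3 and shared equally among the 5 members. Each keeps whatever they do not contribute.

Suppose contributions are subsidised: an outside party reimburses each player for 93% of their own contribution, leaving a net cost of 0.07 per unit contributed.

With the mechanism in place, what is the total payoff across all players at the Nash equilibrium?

490.60 hours

With the mechanism, a contributed unit returns (1.3/5) / 0.07 = 3.7143 per unit of net cost to the contributor — now above 1 — so contributing fully is weakly dominant for every player.
So the Nash equilibrium is full contribution by all 5; the group earns 5 × (44 × 0.93 + 1.3 × 44) = 490.60.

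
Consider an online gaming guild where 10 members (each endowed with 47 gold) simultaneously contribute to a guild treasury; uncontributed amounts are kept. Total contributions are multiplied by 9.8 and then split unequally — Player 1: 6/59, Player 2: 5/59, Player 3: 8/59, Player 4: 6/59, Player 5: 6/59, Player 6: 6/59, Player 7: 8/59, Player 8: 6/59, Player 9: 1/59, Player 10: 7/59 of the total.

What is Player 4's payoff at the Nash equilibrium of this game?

A player with share s gets back 9.8·s per unit contributed, so full contribution is dominant for anyone with s > 1/9.8 = 0.1020 and zero contribution is dominant for anyone below.
Player 3, Player 7 and Player 10 clear that bar, contributing 47 each; the remaining 7 contribute 0. Total contributed: 141.
Player 4 keeps 47 and receives 9.8 × 141 × 6/59 = 140.52 from the guild treasury, for a payoff of 187.52.

187.52 gold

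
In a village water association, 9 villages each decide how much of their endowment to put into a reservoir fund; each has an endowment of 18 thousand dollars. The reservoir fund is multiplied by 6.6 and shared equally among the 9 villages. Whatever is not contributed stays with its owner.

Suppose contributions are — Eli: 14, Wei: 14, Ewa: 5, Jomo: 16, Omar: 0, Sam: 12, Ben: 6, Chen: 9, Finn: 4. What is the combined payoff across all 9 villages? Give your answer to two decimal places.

Total contributed: 14 + 14 + 5 + 16 + 0 + 12 + 6 + 9 + 4 = 80; total kept: 9 × 18 − 80 = 82.
The reservoir fund pays out 6.6 × 80 = 528.00 in aggregate.
Group total = 82 + 528.00 = 610.00.

610.00 thousand dollars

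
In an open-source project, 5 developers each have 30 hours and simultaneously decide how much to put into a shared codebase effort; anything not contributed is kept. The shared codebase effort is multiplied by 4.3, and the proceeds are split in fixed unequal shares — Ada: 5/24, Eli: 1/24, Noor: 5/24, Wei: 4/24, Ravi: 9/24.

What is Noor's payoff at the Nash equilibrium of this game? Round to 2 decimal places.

Player j's private return per contributed unit is 4.3 × (j's share). Contributing is weakly dominant for j when that share is at least 1/4.3 = 0.2326, and contributing 0 is dominant otherwise.
Only Ravi (9/24) clears that bar, contributing 30; the remaining 4 contribute 0. Total contributed: 30.
Noor keeps 30 and receives 4.3 × 30 × 5/24 = 26.88 from the shared codebase effort, for a payoff of 56.88.

56.88 hours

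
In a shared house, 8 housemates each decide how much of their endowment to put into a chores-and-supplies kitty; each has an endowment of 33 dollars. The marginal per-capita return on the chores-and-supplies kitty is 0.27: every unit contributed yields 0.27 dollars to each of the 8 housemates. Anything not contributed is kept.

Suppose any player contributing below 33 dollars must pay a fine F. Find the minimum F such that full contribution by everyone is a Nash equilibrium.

24.09 dollars

Given the others contribute fully, the best deviation is to contribute 0 (any partial contribution still incurs the fine and gives up units whose private return 0.27 is below 1).
Deviating from 33 to 0 saves 33 dollars but forfeits the deviator's share of the drop in the chores-and-supplies kitty: 0.27 × 33 = 8.91.
So the deviation gain is 33 − 8.91 = 24.09, and the fine must be at least 24.09 dollars to wipe it out.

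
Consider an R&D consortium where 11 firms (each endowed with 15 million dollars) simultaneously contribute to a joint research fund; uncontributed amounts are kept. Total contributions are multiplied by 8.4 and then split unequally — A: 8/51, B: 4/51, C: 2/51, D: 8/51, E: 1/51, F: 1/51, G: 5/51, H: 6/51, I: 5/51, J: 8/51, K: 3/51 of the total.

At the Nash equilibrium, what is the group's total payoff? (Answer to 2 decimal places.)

498.00 million dollars

For player j, contributing a unit is worthwhile iff 8.4 × (j's share) ≥ 1, i.e. iff j's share is at least 0.1190.
The shares above 0.1190 belong to A, D and J, contributing 15 each; the remaining 8 contribute 0. Total contributed: 45.
The joint research fund pays out 8.4 × 45 = 378.00 in total (split across the unequal shares, but the aggregate is all that matters for the group sum).
The 8 free-riders keep 15 each, adding 120. Group total = 120 + 378.00 = 498.00.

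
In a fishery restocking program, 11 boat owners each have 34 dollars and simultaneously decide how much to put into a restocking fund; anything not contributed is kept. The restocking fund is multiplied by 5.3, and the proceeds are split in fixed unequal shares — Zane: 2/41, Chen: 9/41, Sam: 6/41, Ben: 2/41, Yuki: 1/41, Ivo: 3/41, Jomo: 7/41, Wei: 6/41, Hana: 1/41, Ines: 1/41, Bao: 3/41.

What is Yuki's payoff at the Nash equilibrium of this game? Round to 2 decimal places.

A player with share s gets back 5.3·s per unit contributed, so full contribution is dominant for anyone with s > 1/5.3 = 0.1887 and zero contribution is dominant for anyone below.
Chen alone (share 9/41) is above the threshold, contributing 34; the remaining 10 contribute 0. Total contributed: 34.
Yuki keeps 34 and receives 5.3 × 34 × 1/41 = 4.40 from the restocking fund, for a payoff of 38.40.

38.40 dollars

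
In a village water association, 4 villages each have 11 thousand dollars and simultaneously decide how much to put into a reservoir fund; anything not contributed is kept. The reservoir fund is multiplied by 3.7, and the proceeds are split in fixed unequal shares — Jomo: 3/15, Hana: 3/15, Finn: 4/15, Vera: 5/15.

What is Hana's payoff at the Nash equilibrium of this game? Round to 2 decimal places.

19.14 thousand dollars

Player j's private return per contributed unit is 3.7 × (j's share). Contributing is weakly dominant for j when that share is at least 1/3.7 = 0.2703, and contributing 0 is dominant otherwise.
The only share above 0.2703 is Vera's 5/15, contributing 11; the remaining 3 contribute 0. Total contributed: 11.
Hana keeps 11 and receives 3.7 × 11 × 3/15 = 8.14 from the reservoir fund, for a payoff of 19.14.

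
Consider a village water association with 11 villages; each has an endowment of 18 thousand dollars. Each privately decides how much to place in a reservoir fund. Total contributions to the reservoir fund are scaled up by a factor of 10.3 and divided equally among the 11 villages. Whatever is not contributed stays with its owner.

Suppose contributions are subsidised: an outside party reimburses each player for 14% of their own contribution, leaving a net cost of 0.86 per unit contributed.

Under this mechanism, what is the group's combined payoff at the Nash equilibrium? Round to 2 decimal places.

2067.12 thousand dollars

Under the mechanism each unit contributed yields (10.3/11) / 0.86 = 1.0888 back to its contributor per unit of net cost, which exceeds 1, making full contribution the dominant choice for everyone.
At the Nash equilibrium everyone contributes 18. Group total payoff = 11 × (18 × 0.14 + 10.3 × 18) = 2067.12.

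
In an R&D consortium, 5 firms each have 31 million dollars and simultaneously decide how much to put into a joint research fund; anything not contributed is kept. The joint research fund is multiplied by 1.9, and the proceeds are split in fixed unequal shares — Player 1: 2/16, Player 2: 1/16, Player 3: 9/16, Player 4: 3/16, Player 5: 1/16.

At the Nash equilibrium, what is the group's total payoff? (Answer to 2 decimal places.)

Each unit j contributes comes back to j as 1.9 × (j's share), so j prefers to contribute only if that share exceeds 1/1.9 = 0.5263; otherwise keeping the unit dominates.
Only Player 3 (9/16) clears that bar, contributing 31; the remaining 4 contribute 0. Total contributed: 31.
The joint research fund pays out 1.9 × 31 = 58.90 in total (split across the unequal shares, but the aggregate is all that matters for the group sum).
The 4 free-riders keep 31 each, adding 124. Group total = 124 + 58.90 = 182.90.

182.90 million dollars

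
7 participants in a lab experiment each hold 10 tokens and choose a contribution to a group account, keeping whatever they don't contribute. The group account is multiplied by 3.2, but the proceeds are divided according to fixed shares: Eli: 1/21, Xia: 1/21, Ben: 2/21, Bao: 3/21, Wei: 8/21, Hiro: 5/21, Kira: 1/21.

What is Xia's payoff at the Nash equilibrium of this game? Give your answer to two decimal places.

For player j, contributing a unit is worthwhile iff 3.2 × (j's share) ≥ 1, i.e. iff j's share is at least 0.3125.
Only Wei (8/21) clears that bar, contributing 10; the remaining 6 contribute 0. Total contributed: 10.
Xia keeps 10 and receives 3.2 × 10 × 1/21 = 1.52 from the group account, for a payoff of 11.52.

11.52 tokens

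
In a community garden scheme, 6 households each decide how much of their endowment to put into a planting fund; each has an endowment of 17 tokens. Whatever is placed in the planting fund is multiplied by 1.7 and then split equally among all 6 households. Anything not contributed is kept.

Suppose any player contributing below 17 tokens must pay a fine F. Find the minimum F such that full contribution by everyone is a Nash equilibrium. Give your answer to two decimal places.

Given the others contribute fully, the best deviation is to contribute 0 (any partial contribution still incurs the fine and gives up units whose private return 0.2833 is below 1).
Deviating from 17 to 0 saves 17 tokens but forfeits the deviator's share of the drop in the planting fund: 1.7/6 × 17 = 4.82.
So the deviation gain is 17 − 4.82 = 12.18, and the fine must be at least 12.18 tokens to wipe it out.

12.18 tokens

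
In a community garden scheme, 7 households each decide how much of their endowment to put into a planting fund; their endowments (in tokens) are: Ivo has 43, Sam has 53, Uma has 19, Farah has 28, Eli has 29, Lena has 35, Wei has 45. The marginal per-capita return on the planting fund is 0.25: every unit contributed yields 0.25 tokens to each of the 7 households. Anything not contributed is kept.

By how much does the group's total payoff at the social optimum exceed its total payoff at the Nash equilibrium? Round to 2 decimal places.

189.00 tokens

The private return per contributed unit is 0.25 < 1 for everyone, so the Nash equilibrium is zero contribution and the group total is Σ E_j = 43 + 53 + 19 + 28 + 29 + 35 + 45 = 252.
Each contributed unit returns 1.750 to the group, so the social optimum is full contribution by everyone: group total = 1.750 × 252 = 441.00.
Efficiency loss = (1.750 − 1) × 252 = 189.00.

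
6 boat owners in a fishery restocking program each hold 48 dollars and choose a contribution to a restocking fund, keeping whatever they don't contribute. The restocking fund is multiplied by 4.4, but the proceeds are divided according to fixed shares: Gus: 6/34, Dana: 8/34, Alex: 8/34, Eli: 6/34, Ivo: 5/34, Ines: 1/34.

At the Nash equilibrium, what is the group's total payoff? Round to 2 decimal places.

A player with share s gets back 4.4·s per unit contributed, so full contribution is dominant for anyone with s > 1/4.4 = 0.2273 and zero contribution is dominant for anyone below.
Dana and Alex are above the threshold, contributing 48 each; the remaining 4 contribute 0. Total contributed: 96.
The restocking fund pays out 4.4 × 96 = 422.40 in total (split across the unequal shares, but the aggregate is all that matters for the group sum).
The 4 free-riders keep 48 each, adding 192. Group total = 192 + 422.40 = 614.40.

614.40 dollars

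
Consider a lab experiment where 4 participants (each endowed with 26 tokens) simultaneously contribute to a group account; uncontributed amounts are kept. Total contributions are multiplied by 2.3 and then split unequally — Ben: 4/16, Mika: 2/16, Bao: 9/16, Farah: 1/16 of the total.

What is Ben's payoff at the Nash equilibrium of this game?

40.95 tokens

For player j, contributing a unit is worthwhile iff 2.3 × (j's share) ≥ 1, i.e. iff j's share is at least 0.4348.
Only Bao (9/16) clears that bar, contributing 26; the remaining 3 contribute 0. Total contributed: 26.
Ben keeps 26 and receives 2.3 × 26 × 4/16 = 14.95 from the group account, for a payoff of 40.95.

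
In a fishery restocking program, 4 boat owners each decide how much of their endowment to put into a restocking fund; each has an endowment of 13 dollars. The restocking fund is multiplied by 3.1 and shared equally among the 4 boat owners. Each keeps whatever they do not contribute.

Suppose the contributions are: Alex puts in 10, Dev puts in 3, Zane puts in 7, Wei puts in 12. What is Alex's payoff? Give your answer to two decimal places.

Total contributed: 10 + 3 + 7 + 12 = 32.
Each receives 3.1 × 32 / 4 = 24.80 from the restocking fund.
Alex keeps 13 − 10 = 3, so Alex's payoff is 3 + 24.80 = 27.80.

27.80 dollars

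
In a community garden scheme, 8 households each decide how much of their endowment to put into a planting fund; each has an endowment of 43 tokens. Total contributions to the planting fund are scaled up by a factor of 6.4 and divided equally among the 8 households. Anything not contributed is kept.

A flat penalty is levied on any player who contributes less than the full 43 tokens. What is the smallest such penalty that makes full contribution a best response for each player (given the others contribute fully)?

8.60 tokens

Given the others contribute fully, the best deviation is to contribute 0 (any partial contribution still incurs the fine and gives up units whose private return 0.8000 is below 1).
Deviating from 43 to 0 saves 43 tokens but forfeits the deviator's share of the drop in the planting fund: 6.4/8 × 43 = 34.40.
So the deviation gain is 43 − 34.40 = 8.60, and the fine must be at least 8.60 tokens to wipe it out.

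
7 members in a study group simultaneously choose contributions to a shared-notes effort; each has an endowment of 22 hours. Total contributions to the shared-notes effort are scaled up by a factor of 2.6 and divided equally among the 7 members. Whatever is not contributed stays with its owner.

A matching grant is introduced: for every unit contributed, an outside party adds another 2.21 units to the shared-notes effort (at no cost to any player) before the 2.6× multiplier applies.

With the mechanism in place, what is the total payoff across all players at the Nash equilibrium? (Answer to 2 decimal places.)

The effective private return per unit is now 2.6 × 3.21 / 7 = 1.1923 > 1, so every player's dominant strategy flips to full contribution.
At the Nash equilibrium everyone contributes 22. Group total payoff = 2.6 × 3.21 × 154 = 1285.28.

1285.28 hours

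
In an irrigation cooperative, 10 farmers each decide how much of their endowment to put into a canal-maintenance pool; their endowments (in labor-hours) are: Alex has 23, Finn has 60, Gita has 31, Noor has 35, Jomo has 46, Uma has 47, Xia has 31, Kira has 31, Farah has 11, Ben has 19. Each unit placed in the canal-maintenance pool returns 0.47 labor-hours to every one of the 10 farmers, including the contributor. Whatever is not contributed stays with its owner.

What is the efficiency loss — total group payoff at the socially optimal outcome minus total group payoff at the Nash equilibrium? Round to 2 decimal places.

The private return per contributed unit is 0.47 < 1 for everyone, so the Nash equilibrium is zero contribution and the group total is Σ E_j = 23 + 60 + 31 + 35 + 46 + 47 + 31 + 31 + 11 + 19 = 334.
Each contributed unit returns 4.700 to the group, so the social optimum is full contribution by everyone: group total = 4.700 × 334 = 1569.80.
Efficiency loss = (4.700 − 1) × 334 = 1235.80.

1235.80 labor-hours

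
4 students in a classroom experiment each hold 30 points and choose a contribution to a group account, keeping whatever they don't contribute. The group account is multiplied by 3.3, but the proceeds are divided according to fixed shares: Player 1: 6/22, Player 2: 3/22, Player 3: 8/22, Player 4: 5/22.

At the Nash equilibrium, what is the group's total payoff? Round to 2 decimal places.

189.00 points

A player with share s gets back 3.3·s per unit contributed, so full contribution is dominant for anyone with s > 1/3.3 = 0.3030 and zero contribution is dominant for anyone below.
Only Player 3 (8/22) clears that bar, contributing 30; the remaining 3 contribute 0. Total contributed: 30.
The group account pays out 3.3 × 30 = 99.00 in total (split across the unequal shares, but the aggregate is all that matters for the group sum).
The 3 free-riders keep 30 each, adding 90. Group total = 90 + 99.00 = 189.00.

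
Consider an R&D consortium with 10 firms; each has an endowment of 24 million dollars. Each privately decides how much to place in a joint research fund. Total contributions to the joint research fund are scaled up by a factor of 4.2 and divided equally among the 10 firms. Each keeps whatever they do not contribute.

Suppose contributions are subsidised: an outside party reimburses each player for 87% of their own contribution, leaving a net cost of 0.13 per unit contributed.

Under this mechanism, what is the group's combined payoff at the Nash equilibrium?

1216.80 million dollars

The effective private return per unit is now (4.2/10) / 0.13 = 3.2308 > 1, so every player's dominant strategy flips to full contribution.
At the Nash equilibrium everyone contributes 24. Group total payoff = 10 × (24 × 0.87 + 4.2 × 24) = 1216.80.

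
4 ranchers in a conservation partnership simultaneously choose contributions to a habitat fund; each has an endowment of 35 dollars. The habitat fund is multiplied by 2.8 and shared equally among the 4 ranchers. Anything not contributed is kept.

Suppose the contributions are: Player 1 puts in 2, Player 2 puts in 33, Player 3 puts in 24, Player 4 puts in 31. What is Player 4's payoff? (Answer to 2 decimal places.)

67.00 dollars

Total contributed: 2 + 33 + 24 + 31 = 90.
Each receives 2.8 × 90 / 4 = 63.00 from the habitat fund.
Player 4 keeps 35 − 31 = 4, so Player 4's payoff is 4 + 63.00 = 67.00.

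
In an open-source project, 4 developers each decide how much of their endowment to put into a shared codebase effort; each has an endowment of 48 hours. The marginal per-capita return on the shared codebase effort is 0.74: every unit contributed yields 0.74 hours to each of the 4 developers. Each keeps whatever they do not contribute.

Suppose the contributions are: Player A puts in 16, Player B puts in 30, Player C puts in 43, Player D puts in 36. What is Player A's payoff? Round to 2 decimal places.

124.50 hours

Total contributed: 16 + 30 + 43 + 36 = 125.
Each receives 0.74 × 125 = 92.50 from the shared codebase effort.
Player A keeps 48 − 16 = 32, so Player A's payoff is 32 + 92.50 = 124.50.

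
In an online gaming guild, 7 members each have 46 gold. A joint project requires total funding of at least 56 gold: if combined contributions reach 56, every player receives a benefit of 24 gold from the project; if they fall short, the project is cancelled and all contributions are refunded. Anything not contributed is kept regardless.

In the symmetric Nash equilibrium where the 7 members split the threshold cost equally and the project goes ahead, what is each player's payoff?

62 gold

Equal share of the threshold: 56/7 = 8.
At this profile no one gains by cutting their contribution: any cut drops the total below 56, the project is cancelled, contributions are refunded, and the deviator ends with 46, which is less than 46 − 8 + 24 = 62. Contributing more than 8 just wastes the excess. So contributing exactly 8 is a best response.
Each player's payoff: 46 − 8 + 24 = 62.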